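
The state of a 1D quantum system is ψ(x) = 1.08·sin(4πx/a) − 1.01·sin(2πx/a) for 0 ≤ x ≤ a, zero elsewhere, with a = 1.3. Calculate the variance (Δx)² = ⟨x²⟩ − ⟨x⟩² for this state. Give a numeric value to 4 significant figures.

Compute ⟨x⟩ and ⟨x²⟩ separately, then (Δx)² = ⟨x²⟩ − ⟨x⟩².
On 0 ≤ x ≤ a (j ≠ l): ∫sin²(jπx/a) dx = a/2, ∫sin(jπx/a)·sin(lπx/a) dx = 0; diagonal moments ∫x·sin²(jπx/a) dx = a²/4, ∫x²·sin²(jπx/a) dx = a³·(1/6 − 1/(4j²π²)); cross terms ∫x·sin(jπx/a)·sin(lπx/a) dx = 0 for j + l even and −4jla²/(π²(j² − l²)²) for j + l odd, ∫x²·sin(jπx/a)·sin(lπx/a) dx = (−1)^(j+l)·4jla³/(π²(j² − l²)²); higher powers the same way via product-to-sum and parts.
Normalization: ∫|ψ|² dx = 1.4212.
⟨x⟩ = 0.65000 and ⟨x²⟩ = 0.47456.
(Δx)² = 0.47456 − (0.65000)² = 0.052060.

0.05206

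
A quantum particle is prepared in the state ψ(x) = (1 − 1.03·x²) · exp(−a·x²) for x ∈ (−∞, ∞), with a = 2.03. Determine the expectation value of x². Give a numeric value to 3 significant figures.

⟨x²⟩ = ∫ x²·|ψ|² dx / ∫|ψ|² dx (integrals over the domain).
Expand each integrand as polynomial × e^(−2ax²) and use ∫x^(2j)·e^(−2ax²) dx = (2j−1)!!/(4a)^j · √(π/(2a)), odd powers → 0; here √(π/(2a)) = 0.87965.
State is unnormalized: ∫|ψ|² dx = 0.69895, and ∫ψ*·x²·ψ dx = 0.052028, so ⟨x²⟩ = 0.052028 / 0.69895.
⟨x²⟩ = 0.074438.

0.0744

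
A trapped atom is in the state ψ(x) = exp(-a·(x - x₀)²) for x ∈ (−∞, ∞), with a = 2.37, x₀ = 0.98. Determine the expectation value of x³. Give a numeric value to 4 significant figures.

⟨x³⟩ = ∫ x³·|ψ|² dx / ∫|ψ|² dx (integrals over the domain).
Gaussian moments (u = x − x₀): ∫u^(2j)·e^(−2au²) du = (2j−1)!!/(4a)^j · √(π/(2a)), odd powers integrate to 0; here √(π/(2a)) = 0.81412.
State is unnormalized: ∫|ψ|² dx = 0.81412, and ∫ψ*·x³·ψ dx = 1.0187, so ⟨x³⟩ = 1.0187 / 0.81412.
⟨x³⟩ = 1.2513.

1.251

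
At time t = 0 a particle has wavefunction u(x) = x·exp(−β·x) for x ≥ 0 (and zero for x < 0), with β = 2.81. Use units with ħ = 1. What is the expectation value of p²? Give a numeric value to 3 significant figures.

p² u = −ħ² d²u/dx²; ⟨p²⟩ = −ħ² ∫ u*·u'' dx / ∫|u|² dx.
Differentiate x·exp(−β·x) with the product rule; every integrand then reduces to terms xʲ·e^(−2βx) on [0, ∞), with ∫₀^∞ xʲ·e^(−2βx) dx = j!/(2β)^(j+1).
State is unnormalized: ∫|u|² dx = 0.011267, and ∫u*·(−ħ² u'') dx = 0.088968, so ⟨p²⟩ = 0.088968 / 0.011267.
⟨p²⟩ = 7.8961.

7.90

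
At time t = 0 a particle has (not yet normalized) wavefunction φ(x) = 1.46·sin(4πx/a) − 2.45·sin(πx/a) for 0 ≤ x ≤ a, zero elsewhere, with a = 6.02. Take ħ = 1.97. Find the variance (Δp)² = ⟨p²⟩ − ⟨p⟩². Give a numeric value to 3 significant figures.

Compute ⟨p⟩ and ⟨p²⟩ separately; (Δp)² = ⟨p²⟩ − ⟨p⟩².
d²/dx² sin(jπx/a) = −(jπ/a)²·sin(jπx/a); on 0 ≤ x ≤ a, ∫sin²(jπx/a) dx = a/2 and ∫sin(jπx/a)·sin(lπx/a) dx = 0 for j ≠ l, so only diagonal terms survive in ∫|φ|² and ∫φ·φ″; ∫φ·φ′ dx = [φ²/2] between the walls = 0.
Normalization: ∫|φ|² dx = 24.484.
⟨p⟩ = 0.0000 and ⟨p²⟩ = 5.2115.
(Δp)² = 5.2115 − (0.0000)² = 5.2115.

5.21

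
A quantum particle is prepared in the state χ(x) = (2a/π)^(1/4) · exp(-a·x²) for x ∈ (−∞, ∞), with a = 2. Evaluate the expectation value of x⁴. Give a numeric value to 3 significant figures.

⟨x⁴⟩ = ∫ x⁴·|χ|² dx (integrals over the domain).
Gaussian moments: ∫x^(2j)·e^(−2ax²) dx = (2j−1)!!/(4a)^j · √(π/(2a)), odd powers integrate to 0; here √(π/(2a)) = 0.88623.
⟨x⁴⟩ = 0.046875.

0.0469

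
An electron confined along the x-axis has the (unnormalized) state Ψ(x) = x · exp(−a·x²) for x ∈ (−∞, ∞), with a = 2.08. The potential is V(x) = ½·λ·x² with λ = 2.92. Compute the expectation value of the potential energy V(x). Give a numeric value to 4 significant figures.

0.5264

⟨V⟩ = ∫ V(x)·|Ψ|² dx / ∫|Ψ|² dx.
Expand each integrand as polynomial × e^(−2ax²) and use ∫x^(2j)·e^(−2ax²) dx = (2j−1)!!/(4a)^j · √(π/(2a)), odd powers → 0; here √(π/(2a)) = 0.86902.
State is unnormalized: ∫|Ψ|² dx = 0.10445, and ∫Ψ*·V(x)·Ψ dx = 0.054986, so ⟨V⟩ = 0.054986 / 0.10445.
⟨V⟩ = 0.52644.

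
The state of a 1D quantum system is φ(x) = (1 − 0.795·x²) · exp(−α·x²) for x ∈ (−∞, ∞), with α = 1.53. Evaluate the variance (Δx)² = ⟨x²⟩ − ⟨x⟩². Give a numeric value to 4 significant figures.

0.09788

Compute ⟨x⟩ and ⟨x²⟩ separately, then (Δx)² = ⟨x²⟩ − ⟨x⟩².
Expand each integrand as polynomial × e^(−2αx²) and use ∫x^(2j)·e^(−2αx²) dx = (2j−1)!!/(4α)^j · √(π/(2α)), odd powers → 0; here √(π/(2α)) = 1.0132.
Normalization: ∫|φ|² dx = 0.80129.
⟨x⟩ = 0.0000 and ⟨x²⟩ = 0.097877.
(Δx)² = 0.097877 − (0.0000)² = 0.097877.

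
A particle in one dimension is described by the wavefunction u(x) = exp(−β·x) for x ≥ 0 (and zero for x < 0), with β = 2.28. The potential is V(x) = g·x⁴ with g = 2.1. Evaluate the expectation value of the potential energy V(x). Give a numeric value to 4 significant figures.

⟨V⟩ = ∫ V(x)·|u|² dx / ∫|u|² dx.
Every integrand reduces to terms xʲ·e^(−2βx) on [0, ∞); use ∫₀^∞ xʲ·e^(−2βx) dx = j!/(2β)^(j+1).
State is unnormalized: ∫|u|² dx = 0.21930, and ∫u*·V(x)·u dx = 0.025563, so ⟨V⟩ = 0.025563 / 0.21930.
⟨V⟩ = 0.11657.

0.1166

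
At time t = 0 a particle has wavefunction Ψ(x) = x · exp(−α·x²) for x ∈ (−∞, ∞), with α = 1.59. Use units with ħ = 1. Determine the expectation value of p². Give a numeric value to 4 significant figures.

p² Ψ = −ħ² d²Ψ/dx²; ⟨p²⟩ = −ħ² ∫ Ψ*·Ψ'' dx / ∫|Ψ|² dx.
Expand each integrand as polynomial × e^(−2αx²) and use ∫x^(2j)·e^(−2αx²) dx = (2j−1)!!/(4α)^j · √(π/(2α)), odd powers → 0; here √(π/(2α)) = 0.99394. Differentiate with the product rule, d/dx e^(−αx²) = −2αx·e^(−αx²).
State is unnormalized: ∫|Ψ|² dx = 0.15628, and ∫Ψ*·(−ħ² Ψ'') dx = 0.74546, so ⟨p²⟩ = 0.74546 / 0.15628.
⟨p²⟩ = 4.7700.

4.770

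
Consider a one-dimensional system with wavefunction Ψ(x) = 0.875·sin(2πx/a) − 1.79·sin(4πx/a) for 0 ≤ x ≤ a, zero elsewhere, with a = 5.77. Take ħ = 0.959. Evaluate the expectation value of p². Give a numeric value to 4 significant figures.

p² Ψ = −ħ² d²Ψ/dx²; ⟨p²⟩ = −ħ² ∫ Ψ*·Ψ'' dx / ∫|Ψ|² dx.
d²/dx² sin(jπx/a) = −(jπ/a)²·sin(jπx/a); on 0 ≤ x ≤ a, ∫sin²(jπx/a) dx = a/2 and ∫sin(jπx/a)·sin(lπx/a) dx = 0 for j ≠ l, so only diagonal terms survive in ∫|Ψ|² and ∫Ψ·Ψ″; ∫Ψ·Ψ′ dx = [Ψ²/2] between the walls = 0.
State is unnormalized: ∫|Ψ|² dx = 11.453, and ∫Ψ*·(−ħ² Ψ'') dx = 42.732, so ⟨p²⟩ = 42.732 / 11.453.
⟨p²⟩ = 3.7312.

3.731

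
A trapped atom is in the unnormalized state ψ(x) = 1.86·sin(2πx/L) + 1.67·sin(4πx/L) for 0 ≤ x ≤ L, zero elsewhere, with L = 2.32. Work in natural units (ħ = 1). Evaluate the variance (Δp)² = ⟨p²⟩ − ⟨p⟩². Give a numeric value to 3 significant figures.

17.2

Compute ⟨p⟩ and ⟨p²⟩ separately; (Δp)² = ⟨p²⟩ − ⟨p⟩².
d²/dx² sin(jπx/L) = −(jπ/L)²·sin(jπx/L); on 0 ≤ x ≤ L, ∫sin²(jπx/L) dx = L/2 and ∫sin(jπx/L)·sin(lπx/L) dx = 0 for j ≠ l, so only diagonal terms survive in ∫|ψ|² and ∫ψ·ψ″; ∫ψ·ψ′ dx = [ψ²/2] between the walls = 0.
Normalization: ∫|ψ|² dx = 7.2483.
⟨p⟩ = 0.0000 and ⟨p²⟩ = 17.156.
(Δp)² = 17.156 − (0.0000)² = 17.156.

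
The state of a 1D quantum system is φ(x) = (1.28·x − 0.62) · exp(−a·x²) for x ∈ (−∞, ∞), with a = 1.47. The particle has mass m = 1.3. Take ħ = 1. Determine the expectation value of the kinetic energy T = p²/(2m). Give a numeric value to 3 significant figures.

1.04

T = −(ħ²/2m) d²/dx², so ⟨T⟩ = −(ħ²/2m) ∫ φ*·φ'' dx / ∫|φ|² dx; with m = 1.3.
Expand each integrand as polynomial × e^(−2ax²) and use ∫x^(2j)·e^(−2ax²) dx = (2j−1)!!/(4a)^j · √(π/(2a)), odd powers → 0; here √(π/(2a)) = 1.0337. Differentiate with the product rule, d/dx e^(−ax²) = −2ax·e^(−ax²).
State is unnormalized: ∫|φ|² dx = 0.68539, and ∫φ*·(−ħ²/2m · φ'') dx = 0.71321, so ⟨T⟩ = 0.71321 / 0.68539.
⟨T⟩ = 1.0406.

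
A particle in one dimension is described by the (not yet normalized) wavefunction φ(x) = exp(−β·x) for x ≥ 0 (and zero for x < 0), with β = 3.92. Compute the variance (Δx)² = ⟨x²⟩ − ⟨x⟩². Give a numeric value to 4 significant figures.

0.01627

Compute ⟨x⟩ and ⟨x²⟩ separately, then (Δx)² = ⟨x²⟩ − ⟨x⟩².
Every integrand reduces to terms xʲ·e^(−2βx) on [0, ∞); use ∫₀^∞ xʲ·e^(−2βx) dx = j!/(2β)^(j+1).
Normalization: ∫|φ|² dx = 0.12755.
⟨x⟩ = 0.12755 and ⟨x²⟩ = 0.032539.
(Δx)² = 0.032539 − (0.12755)² = 0.016269.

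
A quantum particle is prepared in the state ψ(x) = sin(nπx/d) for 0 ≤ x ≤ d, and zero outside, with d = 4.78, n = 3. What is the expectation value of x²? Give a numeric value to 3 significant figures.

⟨x²⟩ = ∫ x²·|ψ|² dx / ∫|ψ|² dx (integrals over the domain).
With sin²θ = (1 − cos2θ)/2 on 0 ≤ x ≤ d: ∫sin²(nπx/d) dx = d/2, ∫x·sin²(nπx/d) dx = d²/4, ∫x²·sin²(nπx/d) dx = d³·(1/6 − 1/(4n²π²)); higher powers xᵏ the same way, integrating xᵏ·cos(2nπx/d) by parts.
State is unnormalized: ∫|ψ|² dx = 2.3900, and ∫ψ*·x²·ψ dx = 17.895, so ⟨x²⟩ = 17.895 / 2.3900.
⟨x²⟩ = 7.4875.

7.49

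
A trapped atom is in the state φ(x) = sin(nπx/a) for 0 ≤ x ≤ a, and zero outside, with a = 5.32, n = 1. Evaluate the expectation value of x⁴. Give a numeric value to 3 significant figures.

⟨x⁴⟩ = ∫ x⁴·|φ|² dx / ∫|φ|² dx (integrals over the domain).
With sin²θ = (1 − cos2θ)/2 on 0 ≤ x ≤ a: ∫sin²(nπx/a) dx = a/2, ∫x·sin²(nπx/a) dx = a²/4, ∫x²·sin²(nπx/a) dx = a³·(1/6 − 1/(4n²π²)); higher powers xᵏ the same way, integrating xᵏ·cos(2nπx/a) by parts.
State is unnormalized: ∫|φ|² dx = 2.6600, and ∫φ*·x⁴·φ dx = 243.07, so ⟨x⁴⟩ = 243.07 / 2.6600.
⟨x⁴⟩ = 91.379.

91.4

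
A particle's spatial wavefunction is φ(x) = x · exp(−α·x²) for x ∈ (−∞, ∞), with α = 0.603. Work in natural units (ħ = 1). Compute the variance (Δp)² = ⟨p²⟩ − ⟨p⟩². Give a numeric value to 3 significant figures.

Compute ⟨p⟩ and ⟨p²⟩ separately; (Δp)² = ⟨p²⟩ − ⟨p⟩².
Expand each integrand as polynomial × e^(−2αx²) and use ∫x^(2j)·e^(−2αx²) dx = (2j−1)!!/(4α)^j · √(π/(2α)), odd powers → 0; here √(π/(2α)) = 1.6140. Differentiate with the product rule, d/dx e^(−αx²) = −2αx·e^(−αx²).
Normalization: ∫|φ|² dx = 0.66915.
⟨p⟩ = 0.0000 and ⟨p²⟩ = 1.8090.
(Δp)² = 1.8090 − (0.0000)² = 1.8090.

1.81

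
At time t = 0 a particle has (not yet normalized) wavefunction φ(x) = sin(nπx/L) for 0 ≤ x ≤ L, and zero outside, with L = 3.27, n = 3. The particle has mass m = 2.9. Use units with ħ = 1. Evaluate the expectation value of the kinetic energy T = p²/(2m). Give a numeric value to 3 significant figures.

1.43

T = −(ħ²/2m) d²/dx², so ⟨T⟩ = −(ħ²/2m) ∫ φ*·φ'' dx / ∫|φ|² dx; with m = 2.9.
d/dx sin(nπx/L) = (nπ/L)·cos(nπx/L) and d²/dx² sin(nπx/L) = −(nπ/L)²·sin(nπx/L); on 0 ≤ x ≤ L, ∫sin²(nπx/L) dx = L/2 and ∫sin(nπx/L)·cos(nπx/L) dx = 0.
State is unnormalized: ∫|φ|² dx = 1.6350, and ∫φ*·(−ħ²/2m · φ'') dx = 2.3417, so ⟨T⟩ = 2.3417 / 1.6350.
⟨T⟩ = 1.4322.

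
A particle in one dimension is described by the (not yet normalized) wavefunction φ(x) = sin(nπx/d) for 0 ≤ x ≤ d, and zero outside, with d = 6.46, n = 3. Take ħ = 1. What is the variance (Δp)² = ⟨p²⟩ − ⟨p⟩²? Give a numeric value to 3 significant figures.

2.13

Compute ⟨p⟩ and ⟨p²⟩ separately; (Δp)² = ⟨p²⟩ − ⟨p⟩².
d/dx sin(nπx/d) = (nπ/d)·cos(nπx/d) and d²/dx² sin(nπx/d) = −(nπ/d)²·sin(nπx/d); on 0 ≤ x ≤ d, ∫sin²(nπx/d) dx = d/2 and ∫sin(nπx/d)·cos(nπx/d) dx = 0.
Normalization: ∫|φ|² dx = 3.2300.
⟨p⟩ = 0.0000 and ⟨p²⟩ = 2.1285.
(Δp)² = 2.1285 − (0.0000)² = 2.1285.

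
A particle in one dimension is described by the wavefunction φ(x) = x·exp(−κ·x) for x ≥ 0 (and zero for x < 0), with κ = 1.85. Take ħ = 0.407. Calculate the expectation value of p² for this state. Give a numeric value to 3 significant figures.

p² φ = −ħ² d²φ/dx²; ⟨p²⟩ = −ħ² ∫ φ*·φ'' dx / ∫|φ|² dx.
Differentiate x·exp(−κ·x) with the product rule; every integrand then reduces to terms xʲ·e^(−2κx) on [0, ∞), with ∫₀^∞ xʲ·e^(−2κx) dx = j!/(2κ)^(j+1).
State is unnormalized: ∫|φ|² dx = 0.039484, and ∫φ*·(−ħ² φ'') dx = 0.022385, so ⟨p²⟩ = 0.022385 / 0.039484.
⟨p²⟩ = 0.56693.

0.567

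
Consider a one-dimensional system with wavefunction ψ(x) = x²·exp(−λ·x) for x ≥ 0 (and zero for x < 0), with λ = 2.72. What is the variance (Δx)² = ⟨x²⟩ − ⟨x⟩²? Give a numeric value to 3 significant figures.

Compute ⟨x⟩ and ⟨x²⟩ separately, then (Δx)² = ⟨x²⟩ − ⟨x⟩².
Every integrand reduces to terms xʲ·e^(−2λx) on [0, ∞); use ∫₀^∞ xʲ·e^(−2λx) dx = j!/(2λ)^(j+1).
Normalization: ∫|ψ|² dx = 0.0050375.
⟨x⟩ = 0.91912 and ⟨x²⟩ = 1.0137.
(Δx)² = 1.0137 − (0.91912)² = 0.16896.

0.169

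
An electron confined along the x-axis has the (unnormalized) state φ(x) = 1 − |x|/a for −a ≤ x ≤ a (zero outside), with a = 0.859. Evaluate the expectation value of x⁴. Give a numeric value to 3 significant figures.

0.0156

⟨x⁴⟩ = ∫ x⁴·|φ|² dx / ∫|φ|² dx (integrals over the domain).
φ is even, so ∫ over [−a, a] = 2∫₀ᵃ with φ = 1 − x/a there: ∫₀ᵃ (1 − x/a)² dx = a/3, ∫₀ᵃ x²(1 − x/a)² dx = a³/30, ∫₀ᵃ x⁴(1 − x/a)² dx = a⁵/105.
State is unnormalized: ∫|φ|² dx = 0.57267, and ∫φ*·x⁴·φ dx = 0.0089085, so ⟨x⁴⟩ = 0.0089085 / 0.57267.
⟨x⁴⟩ = 0.015556.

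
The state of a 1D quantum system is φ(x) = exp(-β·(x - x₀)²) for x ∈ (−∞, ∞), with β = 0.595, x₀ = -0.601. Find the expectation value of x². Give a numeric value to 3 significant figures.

⟨x²⟩ = ∫ x²·|φ|² dx / ∫|φ|² dx (integrals over the domain).
Gaussian moments (u = x − x₀): ∫u^(2j)·e^(−2βu²) du = (2j−1)!!/(4β)^j · √(π/(2β)), odd powers integrate to 0; here √(π/(2β)) = 1.6248.
State is unnormalized: ∫|φ|² dx = 1.6248, and ∫φ*·x²·φ dx = 1.2696, so ⟨x²⟩ = 1.2696 / 1.6248.
⟨x²⟩ = 0.78137.

0.781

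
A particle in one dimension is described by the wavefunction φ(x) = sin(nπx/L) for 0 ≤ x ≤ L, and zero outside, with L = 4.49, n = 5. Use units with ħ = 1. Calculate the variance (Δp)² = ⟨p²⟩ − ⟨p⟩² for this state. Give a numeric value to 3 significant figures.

12.2

Compute ⟨p⟩ and ⟨p²⟩ separately; (Δp)² = ⟨p²⟩ − ⟨p⟩².
d/dx sin(nπx/L) = (nπ/L)·cos(nπx/L) and d²/dx² sin(nπx/L) = −(nπ/L)²·sin(nπx/L); on 0 ≤ x ≤ L, ∫sin²(nπx/L) dx = L/2 and ∫sin(nπx/L)·cos(nπx/L) dx = 0.
Normalization: ∫|φ|² dx = 2.2450.
⟨p⟩ = 0.0000 and ⟨p²⟩ = 12.239.
(Δp)² = 12.239 − (0.0000)² = 12.239.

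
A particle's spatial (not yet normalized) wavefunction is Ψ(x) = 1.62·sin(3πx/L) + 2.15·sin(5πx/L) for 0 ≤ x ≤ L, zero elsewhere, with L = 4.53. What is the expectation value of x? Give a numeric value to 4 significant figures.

2.265

⟨x⟩ = ∫ x·|Ψ|² dx / ∫|Ψ|² dx (integrals over the domain).
On 0 ≤ x ≤ L (j ≠ l): ∫sin²(jπx/L) dx = L/2, ∫sin(jπx/L)·sin(lπx/L) dx = 0; diagonal moments ∫x·sin²(jπx/L) dx = L²/4, ∫x²·sin²(jπx/L) dx = L³·(1/6 − 1/(4j²π²)); cross terms ∫x·sin(jπx/L)·sin(lπx/L) dx = 0 for j + l even and −4jlL²/(π²(j² − l²)²) for j + l odd, ∫x²·sin(jπx/L)·sin(lπx/L) dx = (−1)^(j+l)·4jlL³/(π²(j² − l²)²); higher powers the same way via product-to-sum and parts.
State is unnormalized: ∫|Ψ|² dx = 16.414, and ∫Ψ*·x·Ψ dx = 37.178, so ⟨x⟩ = 37.178 / 16.414.
⟨x⟩ = 2.2650.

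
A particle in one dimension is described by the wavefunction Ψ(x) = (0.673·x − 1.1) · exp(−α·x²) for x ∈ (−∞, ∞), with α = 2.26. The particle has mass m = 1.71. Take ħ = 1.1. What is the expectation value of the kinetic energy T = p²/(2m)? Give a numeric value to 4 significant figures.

T = −(ħ²/2m) d²/dx², so ⟨T⟩ = −(ħ²/2m) ∫ Ψ*·Ψ'' dx / ∫|Ψ|² dx; with m = 1.71.
Expand each integrand as polynomial × e^(−2αx²) and use ∫x^(2j)·e^(−2αx²) dx = (2j−1)!!/(4α)^j · √(π/(2α)), odd powers → 0; here √(π/(2α)) = 0.83369. Differentiate with the product rule, d/dx e^(−αx²) = −2αx·e^(−αx²).
State is unnormalized: ∫|Ψ|² dx = 1.0505, and ∫Ψ*·(−ħ²/2m · Ψ'') dx = 0.90680, so ⟨T⟩ = 0.90680 / 1.0505.
⟨T⟩ = 0.86318.

0.8632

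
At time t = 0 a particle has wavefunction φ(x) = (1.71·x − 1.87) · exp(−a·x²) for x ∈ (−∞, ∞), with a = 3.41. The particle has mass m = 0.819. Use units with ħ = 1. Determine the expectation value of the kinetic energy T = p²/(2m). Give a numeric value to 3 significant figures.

T = −(ħ²/2m) d²/dx², so ⟨T⟩ = −(ħ²/2m) ∫ φ*·φ'' dx / ∫|φ|² dx; with m = 0.819.
Expand each integrand as polynomial × e^(−2ax²) and use ∫x^(2j)·e^(−2ax²) dx = (2j−1)!!/(4a)^j · √(π/(2a)), odd powers → 0; here √(π/(2a)) = 0.67871. Differentiate with the product rule, d/dx e^(−ax²) = −2ax·e^(−ax²).
State is unnormalized: ∫|φ|² dx = 2.5189, and ∫φ*·(−ħ²/2m · φ'') dx = 5.8496, so ⟨T⟩ = 5.8496 / 2.5189.
⟨T⟩ = 2.3223.

2.32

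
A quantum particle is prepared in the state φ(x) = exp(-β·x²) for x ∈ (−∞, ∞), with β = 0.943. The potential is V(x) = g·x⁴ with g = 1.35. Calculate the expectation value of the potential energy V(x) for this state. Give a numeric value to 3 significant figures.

⟨V⟩ = ∫ V(x)·|φ|² dx / ∫|φ|² dx.
Gaussian moments: ∫x^(2j)·e^(−2βx²) dx = (2j−1)!!/(4β)^j · √(π/(2β)), odd powers integrate to 0; here √(π/(2β)) = 1.2906.
State is unnormalized: ∫|φ|² dx = 1.2906, and ∫φ*·V(x)·φ dx = 0.36738, so ⟨V⟩ = 0.36738 / 1.2906.
⟨V⟩ = 0.28465.

0.285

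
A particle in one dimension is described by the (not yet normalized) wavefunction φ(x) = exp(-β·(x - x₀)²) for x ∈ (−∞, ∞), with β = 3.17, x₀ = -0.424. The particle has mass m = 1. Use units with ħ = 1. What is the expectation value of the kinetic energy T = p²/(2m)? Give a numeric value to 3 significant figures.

1.59

T = −(ħ²/2m) d²/dx², so ⟨T⟩ = −(ħ²/2m) ∫ φ*·φ'' dx / ∫|φ|² dx; with m = 1.
Gaussian moments (u = x − x₀): ∫u^(2j)·e^(−2βu²) du = (2j−1)!!/(4β)^j · √(π/(2β)), odd powers integrate to 0; here √(π/(2β)) = 0.70393. Derivatives: d/dx e^(−βu²) = −2βu·e^(−βu²), d²/dx² e^(−βu²) = (4β²u² − 2β)·e^(−βu²).
State is unnormalized: ∫|φ|² dx = 0.70393, and ∫φ*·(−ħ²/2m · φ'') dx = 1.1157, so ⟨T⟩ = 1.1157 / 0.70393.
⟨T⟩ = 1.5850.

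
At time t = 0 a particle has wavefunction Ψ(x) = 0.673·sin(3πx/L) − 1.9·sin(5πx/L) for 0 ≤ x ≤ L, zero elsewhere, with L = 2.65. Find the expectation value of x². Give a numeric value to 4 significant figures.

2.114

⟨x²⟩ = ∫ x²·|Ψ|² dx / ∫|Ψ|² dx (integrals over the domain).
On 0 ≤ x ≤ L (j ≠ l): ∫sin²(jπx/L) dx = L/2, ∫sin(jπx/L)·sin(lπx/L) dx = 0; diagonal moments ∫x·sin²(jπx/L) dx = L²/4, ∫x²·sin²(jπx/L) dx = L³·(1/6 − 1/(4j²π²)); cross terms ∫x·sin(jπx/L)·sin(lπx/L) dx = 0 for j + l even and −4jlL²/(π²(j² − l²)²) for j + l odd, ∫x²·sin(jπx/L)·sin(lπx/L) dx = (−1)^(j+l)·4jlL³/(π²(j² − l²)²); higher powers the same way via product-to-sum and parts.
State is unnormalized: ∫|Ψ|² dx = 5.3834, and ∫Ψ*·x²·Ψ dx = 11.380, so ⟨x²⟩ = 11.380 / 5.3834.
⟨x²⟩ = 2.1138.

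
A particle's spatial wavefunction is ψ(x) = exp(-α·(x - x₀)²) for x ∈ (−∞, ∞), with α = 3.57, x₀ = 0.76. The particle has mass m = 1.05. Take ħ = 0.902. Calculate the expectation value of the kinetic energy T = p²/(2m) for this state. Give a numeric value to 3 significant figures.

1.38

T = −(ħ²/2m) d²/dx², so ⟨T⟩ = −(ħ²/2m) ∫ ψ*·ψ'' dx / ∫|ψ|² dx; with m = 1.05.
Gaussian moments (u = x − x₀): ∫u^(2j)·e^(−2αu²) du = (2j−1)!!/(4α)^j · √(π/(2α)), odd powers integrate to 0; here √(π/(2α)) = 0.66332. Derivatives: d/dx e^(−αu²) = −2αu·e^(−αu²), d²/dx² e^(−αu²) = (4α²u² − 2α)·e^(−αu²).
State is unnormalized: ∫|ψ|² dx = 0.66332, and ∫ψ*·(−ħ²/2m · ψ'') dx = 0.91746, so ⟨T⟩ = 0.91746 / 0.66332.
⟨T⟩ = 1.3831.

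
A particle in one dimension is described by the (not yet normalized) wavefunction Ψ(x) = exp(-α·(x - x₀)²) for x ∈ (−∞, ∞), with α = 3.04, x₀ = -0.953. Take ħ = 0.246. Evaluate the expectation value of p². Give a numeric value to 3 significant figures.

p² Ψ = −ħ² d²Ψ/dx²; ⟨p²⟩ = −ħ² ∫ Ψ*·Ψ'' dx / ∫|Ψ|² dx.
Gaussian moments (u = x − x₀): ∫u^(2j)·e^(−2αu²) du = (2j−1)!!/(4α)^j · √(π/(2α)), odd powers integrate to 0; here √(π/(2α)) = 0.71882. Derivatives: d/dx e^(−αu²) = −2αu·e^(−αu²), d²/dx² e^(−αu²) = (4α²u² − 2α)·e^(−αu²).
State is unnormalized: ∫|Ψ|² dx = 0.71882, and ∫Ψ*·(−ħ² Ψ'') dx = 0.13224, so ⟨p²⟩ = 0.13224 / 0.71882.
⟨p²⟩ = 0.18397.

0.184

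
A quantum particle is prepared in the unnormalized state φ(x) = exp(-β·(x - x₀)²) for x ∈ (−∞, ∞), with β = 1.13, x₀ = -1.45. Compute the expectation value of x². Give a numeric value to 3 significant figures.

2.32

⟨x²⟩ = ∫ x²·|φ|² dx / ∫|φ|² dx (integrals over the domain).
Gaussian moments (u = x − x₀): ∫u^(2j)·e^(−2βu²) du = (2j−1)!!/(4β)^j · √(π/(2β)), odd powers integrate to 0; here √(π/(2β)) = 1.1790.
State is unnormalized: ∫|φ|² dx = 1.1790, and ∫φ*·x²·φ dx = 2.7397, so ⟨x²⟩ = 2.7397 / 1.1790.
⟨x²⟩ = 2.3237.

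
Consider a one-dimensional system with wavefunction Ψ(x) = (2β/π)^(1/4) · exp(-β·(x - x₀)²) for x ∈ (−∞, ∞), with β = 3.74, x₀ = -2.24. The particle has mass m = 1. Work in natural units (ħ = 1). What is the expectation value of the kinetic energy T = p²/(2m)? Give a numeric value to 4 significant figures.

1.870

T = −(ħ²/2m) d²/dx², so ⟨T⟩ = −(ħ²/2m) ∫ Ψ*·Ψ'' dx; with m = 1.
Gaussian moments (u = x − x₀): ∫u^(2j)·e^(−2βu²) du = (2j−1)!!/(4β)^j · √(π/(2β)), odd powers integrate to 0; here √(π/(2β)) = 0.64807. Derivatives: d/dx e^(−βu²) = −2βu·e^(−βu²), d²/dx² e^(−βu²) = (4β²u² − 2β)·e^(−βu²).
⟨T⟩ = 1.8700.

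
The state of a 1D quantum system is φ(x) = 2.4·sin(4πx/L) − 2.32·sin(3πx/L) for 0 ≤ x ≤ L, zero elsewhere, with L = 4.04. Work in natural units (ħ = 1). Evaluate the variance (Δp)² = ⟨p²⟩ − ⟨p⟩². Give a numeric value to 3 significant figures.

7.63

Compute ⟨p⟩ and ⟨p²⟩ separately; (Δp)² = ⟨p²⟩ − ⟨p⟩².
d²/dx² sin(jπx/L) = −(jπ/L)²·sin(jπx/L); on 0 ≤ x ≤ L, ∫sin²(jπx/L) dx = L/2 and ∫sin(jπx/L)·sin(lπx/L) dx = 0 for j ≠ l, so only diagonal terms survive in ∫|φ|² and ∫φ·φ″; ∫φ·φ′ dx = [φ²/2] between the walls = 0.
Normalization: ∫|φ|² dx = 22.508.
⟨p⟩ = 0.0000 and ⟨p²⟩ = 7.6304.
(Δp)² = 7.6304 − (0.0000)² = 7.6304.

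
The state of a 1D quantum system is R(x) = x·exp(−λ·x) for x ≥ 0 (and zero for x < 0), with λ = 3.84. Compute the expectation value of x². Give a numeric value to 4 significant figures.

0.2035

⟨x²⟩ = ∫ x²·|R|² dx / ∫|R|² dx (integrals over the domain).
Every integrand reduces to terms xʲ·e^(−2λx) on [0, ∞); use ∫₀^∞ xʲ·e^(−2λx) dx = j!/(2λ)^(j+1).
State is unnormalized: ∫|R|² dx = 0.0044152, and ∫R*·x²·R dx = 0.00089827, so ⟨x²⟩ = 0.00089827 / 0.0044152.
⟨x²⟩ = 0.20345.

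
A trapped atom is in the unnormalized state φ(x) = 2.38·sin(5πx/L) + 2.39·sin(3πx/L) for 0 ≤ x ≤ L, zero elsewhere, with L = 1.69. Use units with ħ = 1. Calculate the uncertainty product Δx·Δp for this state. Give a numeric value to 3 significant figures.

4.61

Δx = √(⟨x²⟩−⟨x⟩²), Δp = √(⟨p²⟩−⟨p⟩²).
On 0 ≤ x ≤ L (j ≠ l): ∫sin²(jπx/L) dx = L/2, ∫sin(jπx/L)·sin(lπx/L) dx = 0; diagonal moments ∫x·sin²(jπx/L) dx = L²/4, ∫x²·sin²(jπx/L) dx = L³·(1/6 − 1/(4j²π²)); cross terms ∫x·sin(jπx/L)·sin(lπx/L) dx = 0 for j + l even and −4jlL²/(π²(j² − l²)²) for j + l odd, ∫x²·sin(jπx/L)·sin(lπx/L) dx = (−1)^(j+l)·4jlL³/(π²(j² − l²)²); higher powers the same way via product-to-sum and parts. d²/dx² sin(jπx/L) = −(jπ/L)²·sin(jπx/L); on 0 ≤ x ≤ L, ∫sin²(jπx/L) dx = L/2 and ∫sin(jπx/L)·sin(lπx/L) dx = 0 for j ≠ l, so only diagonal terms survive in ∫|φ|² and ∫φ·φ″; ∫φ·φ′ dx = [φ²/2] between the walls = 0.
Normalization: ∫|φ|² dx = 9.6131.
⟨x⟩ = 0.84500, ⟨x²⟩ = 1.0767 ⇒ Δx = 0.60225.
⟨p⟩ = 0.0000, ⟨p²⟩ = 58.630 ⇒ Δp = 7.6570.
Δx·Δp = 4.6114.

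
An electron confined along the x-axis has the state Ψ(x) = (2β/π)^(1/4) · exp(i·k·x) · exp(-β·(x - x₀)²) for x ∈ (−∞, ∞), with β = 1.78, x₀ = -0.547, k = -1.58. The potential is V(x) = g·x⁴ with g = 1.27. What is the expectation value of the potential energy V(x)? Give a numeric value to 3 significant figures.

0.509

⟨V⟩ = ∫ V(x)·|Ψ|² dx.
Gaussian moments (u = x − x₀): ∫u^(2j)·e^(−2βu²) du = (2j−1)!!/(4β)^j · √(π/(2β)), odd powers integrate to 0; here √(π/(2β)) = 0.93940.
⟨V⟩ = 0.50908.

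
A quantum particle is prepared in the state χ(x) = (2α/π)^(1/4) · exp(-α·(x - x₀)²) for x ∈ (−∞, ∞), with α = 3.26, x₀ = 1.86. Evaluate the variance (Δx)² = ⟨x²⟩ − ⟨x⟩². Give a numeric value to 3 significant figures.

Compute ⟨x⟩ and ⟨x²⟩ separately, then (Δx)² = ⟨x²⟩ − ⟨x⟩².
Gaussian moments (u = x − x₀): ∫u^(2j)·e^(−2αu²) du = (2j−1)!!/(4α)^j · √(π/(2α)), odd powers integrate to 0; here √(π/(2α)) = 0.69415.
⟨x⟩ = 1.8600 and ⟨x²⟩ = 3.5363.
(Δx)² = 3.5363 − (1.8600)² = 0.076687.

0.0767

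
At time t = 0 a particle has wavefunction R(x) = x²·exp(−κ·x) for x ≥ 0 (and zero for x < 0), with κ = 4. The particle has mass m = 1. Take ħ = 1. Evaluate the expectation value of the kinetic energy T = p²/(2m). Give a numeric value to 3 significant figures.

T = −(ħ²/2m) d²/dx², so ⟨T⟩ = −(ħ²/2m) ∫ R*·R'' dx / ∫|R|² dx; with m = 1.
Differentiate x²·exp(−κ·x) with the product rule; every integrand then reduces to terms xʲ·e^(−2κx) on [0, ∞), with ∫₀^∞ xʲ·e^(−2κx) dx = j!/(2κ)^(j+1).
State is unnormalized: ∫|R|² dx = 0.00073242, and ∫R*·(−ħ²/2m · R'') dx = 0.0019531, so ⟨T⟩ = 0.0019531 / 0.00073242.
⟨T⟩ = 2.6667.

2.67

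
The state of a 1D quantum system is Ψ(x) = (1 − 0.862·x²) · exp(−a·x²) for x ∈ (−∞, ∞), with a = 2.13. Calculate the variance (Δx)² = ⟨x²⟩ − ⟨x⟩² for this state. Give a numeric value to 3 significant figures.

0.0774

Compute ⟨x⟩ and ⟨x²⟩ separately, then (Δx)² = ⟨x²⟩ − ⟨x⟩².
Expand each integrand as polynomial × e^(−2ax²) and use ∫x^(2j)·e^(−2ax²) dx = (2j−1)!!/(4a)^j · √(π/(2a)), odd powers → 0; here √(π/(2a)) = 0.85876.
Normalization: ∫|Ψ|² dx = 0.71136.
⟨x⟩ = 0.0000 and ⟨x²⟩ = 0.077434.
(Δx)² = 0.077434 − (0.0000)² = 0.077434.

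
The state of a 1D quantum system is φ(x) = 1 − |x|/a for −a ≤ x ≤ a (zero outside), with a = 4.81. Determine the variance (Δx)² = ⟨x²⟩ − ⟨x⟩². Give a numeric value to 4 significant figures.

2.314

Compute ⟨x⟩ and ⟨x²⟩ separately, then (Δx)² = ⟨x²⟩ − ⟨x⟩².
φ is even, so ∫ over [−a, a] = 2∫₀ᵃ with φ = 1 − x/a there: ∫₀ᵃ (1 − x/a)² dx = a/3, ∫₀ᵃ x²(1 − x/a)² dx = a³/30, ∫₀ᵃ x⁴(1 − x/a)² dx = a⁵/105.
Normalization: ∫|φ|² dx = 3.2067.
⟨x⟩ = 0.0000 and ⟨x²⟩ = 2.3136.
(Δx)² = 2.3136 − (0.0000)² = 2.3136.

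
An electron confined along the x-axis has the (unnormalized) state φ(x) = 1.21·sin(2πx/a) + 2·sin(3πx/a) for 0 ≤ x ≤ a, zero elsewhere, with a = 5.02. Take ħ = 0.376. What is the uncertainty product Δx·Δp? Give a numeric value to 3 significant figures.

Δx = √(⟨x²⟩−⟨x⟩²), Δp = √(⟨p²⟩−⟨p⟩²).
On 0 ≤ x ≤ a (j ≠ l): ∫sin²(jπx/a) dx = a/2, ∫sin(jπx/a)·sin(lπx/a) dx = 0; diagonal moments ∫x·sin²(jπx/a) dx = a²/4, ∫x²·sin²(jπx/a) dx = a³·(1/6 − 1/(4j²π²)); cross terms ∫x·sin(jπx/a)·sin(lπx/a) dx = 0 for j + l even and −4jla²/(π²(j² − l²)²) for j + l odd, ∫x²·sin(jπx/a)·sin(lπx/a) dx = (−1)^(j+l)·4jla³/(π²(j² − l²)²); higher powers the same way via product-to-sum and parts. d²/dx² sin(jπx/a) = −(jπ/a)²·sin(jπx/a); on 0 ≤ x ≤ a, ∫sin²(jπx/a) dx = a/2 and ∫sin(jπx/a)·sin(lπx/a) dx = 0 for j ≠ l, so only diagonal terms survive in ∫|φ|² and ∫φ·φ″; ∫φ·φ′ dx = [φ²/2] between the walls = 0.
Normalization: ∫|φ|² dx = 13.715.
⟨x⟩ = 1.6450, ⟨x²⟩ = 3.8683 ⇒ Δx = 1.0781.
⟨p⟩ = 0.0000, ⟨p²⟩ = 0.42414 ⇒ Δp = 0.65126.
Δx·Δp = 0.70215.

0.702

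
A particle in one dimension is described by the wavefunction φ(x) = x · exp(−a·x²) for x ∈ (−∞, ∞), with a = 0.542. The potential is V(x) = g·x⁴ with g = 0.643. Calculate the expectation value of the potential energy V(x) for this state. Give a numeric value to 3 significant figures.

⟨V⟩ = ∫ V(x)·|φ|² dx / ∫|φ|² dx.
Expand each integrand as polynomial × e^(−2ax²) and use ∫x^(2j)·e^(−2ax²) dx = (2j−1)!!/(4a)^j · √(π/(2a)), odd powers → 0; here √(π/(2a)) = 1.7024.
State is unnormalized: ∫|φ|² dx = 0.78524, and ∫φ*·V(x)·φ dx = 1.6113, so ⟨V⟩ = 1.6113 / 0.78524.
⟨V⟩ = 2.0520.

2.05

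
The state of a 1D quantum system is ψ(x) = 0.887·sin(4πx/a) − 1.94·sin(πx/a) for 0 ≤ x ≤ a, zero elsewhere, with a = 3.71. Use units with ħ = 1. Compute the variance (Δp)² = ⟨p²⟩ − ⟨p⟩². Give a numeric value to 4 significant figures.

Compute ⟨p⟩ and ⟨p²⟩ separately; (Δp)² = ⟨p²⟩ − ⟨p⟩².
d²/dx² sin(jπx/a) = −(jπ/a)²·sin(jπx/a); on 0 ≤ x ≤ a, ∫sin²(jπx/a) dx = a/2 and ∫sin(jπx/a)·sin(lπx/a) dx = 0 for j ≠ l, so only diagonal terms survive in ∫|ψ|² and ∫ψ·ψ″; ∫ψ·ψ′ dx = [ψ²/2] between the walls = 0.
Normalization: ∫|ψ|² dx = 8.4409.
⟨p⟩ = 0.0000 and ⟨p²⟩ = 2.5768.
(Δp)² = 2.5768 − (0.0000)² = 2.5768.

2.577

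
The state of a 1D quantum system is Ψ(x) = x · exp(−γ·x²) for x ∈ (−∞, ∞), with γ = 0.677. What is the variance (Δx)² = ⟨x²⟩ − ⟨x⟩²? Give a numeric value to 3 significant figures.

Compute ⟨x⟩ and ⟨x²⟩ separately, then (Δx)² = ⟨x²⟩ − ⟨x⟩².
Expand each integrand as polynomial × e^(−2γx²) and use ∫x^(2j)·e^(−2γx²) dx = (2j−1)!!/(4γ)^j · √(π/(2γ)), odd powers → 0; here √(π/(2γ)) = 1.5232.
Normalization: ∫|Ψ|² dx = 0.56249.
⟨x⟩ = 0.0000 and ⟨x²⟩ = 1.1078.
(Δx)² = 1.1078 − (0.0000)² = 1.1078.

1.11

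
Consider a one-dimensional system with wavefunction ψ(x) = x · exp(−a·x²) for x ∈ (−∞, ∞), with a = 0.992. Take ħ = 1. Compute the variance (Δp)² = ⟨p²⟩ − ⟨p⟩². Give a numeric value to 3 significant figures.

2.98

Compute ⟨p⟩ and ⟨p²⟩ separately; (Δp)² = ⟨p²⟩ − ⟨p⟩².
Expand each integrand as polynomial × e^(−2ax²) and use ∫x^(2j)·e^(−2ax²) dx = (2j−1)!!/(4a)^j · √(π/(2a)), odd powers → 0; here √(π/(2a)) = 1.2584. Differentiate with the product rule, d/dx e^(−ax²) = −2ax·e^(−ax²).
Normalization: ∫|ψ|² dx = 0.31713.
⟨p⟩ = 0.0000 and ⟨p²⟩ = 2.9760.
(Δp)² = 2.9760 − (0.0000)² = 2.9760.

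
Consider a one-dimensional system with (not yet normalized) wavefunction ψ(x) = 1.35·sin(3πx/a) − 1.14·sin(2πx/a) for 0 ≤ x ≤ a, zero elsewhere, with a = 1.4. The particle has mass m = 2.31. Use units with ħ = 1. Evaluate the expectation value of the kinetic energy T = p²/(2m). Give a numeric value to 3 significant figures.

7.54

T = −(ħ²/2m) d²/dx², so ⟨T⟩ = −(ħ²/2m) ∫ ψ*·ψ'' dx / ∫|ψ|² dx; with m = 2.31.
d²/dx² sin(jπx/a) = −(jπ/a)²·sin(jπx/a); on 0 ≤ x ≤ a, ∫sin²(jπx/a) dx = a/2 and ∫sin(jπx/a)·sin(lπx/a) dx = 0 for j ≠ l, so only diagonal terms survive in ∫|ψ|² and ∫ψ·ψ″; ∫ψ·ψ′ dx = [ψ²/2] between the walls = 0.
State is unnormalized: ∫|ψ|² dx = 2.1855, and ∫ψ*·(−ħ²/2m · ψ'') dx = 16.481, so ⟨T⟩ = 16.481 / 2.1855.
⟨T⟩ = 7.5410.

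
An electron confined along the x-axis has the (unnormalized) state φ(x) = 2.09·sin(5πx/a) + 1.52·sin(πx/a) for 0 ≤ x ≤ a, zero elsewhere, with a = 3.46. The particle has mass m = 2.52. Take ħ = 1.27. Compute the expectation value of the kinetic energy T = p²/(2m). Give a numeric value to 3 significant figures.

4.41

T = −(ħ²/2m) d²/dx², so ⟨T⟩ = −(ħ²/2m) ∫ φ*·φ'' dx / ∫|φ|² dx; with m = 2.52.
d²/dx² sin(jπx/a) = −(jπ/a)²·sin(jπx/a); on 0 ≤ x ≤ a, ∫sin²(jπx/a) dx = a/2 and ∫sin(jπx/a)·sin(lπx/a) dx = 0 for j ≠ l, so only diagonal terms survive in ∫|φ|² and ∫φ·φ″; ∫φ·φ′ dx = [φ²/2] between the walls = 0.
State is unnormalized: ∫|φ|² dx = 11.554, and ∫φ*·(−ħ²/2m · φ'') dx = 50.897, so ⟨T⟩ = 50.897 / 11.554.
⟨T⟩ = 4.4053.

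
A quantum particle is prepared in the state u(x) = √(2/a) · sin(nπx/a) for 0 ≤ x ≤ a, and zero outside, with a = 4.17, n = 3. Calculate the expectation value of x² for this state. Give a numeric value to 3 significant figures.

5.70

⟨x²⟩ = ∫ x²·|u|² dx (integrals over the domain).
With sin²θ = (1 − cos2θ)/2 on 0 ≤ x ≤ a: ∫sin²(nπx/a) dx = a/2, ∫x·sin²(nπx/a) dx = a²/4, ∫x²·sin²(nπx/a) dx = a³·(1/6 − 1/(4n²π²)); higher powers xᵏ the same way, integrating xᵏ·cos(2nπx/a) by parts.
⟨x²⟩ = 5.6984.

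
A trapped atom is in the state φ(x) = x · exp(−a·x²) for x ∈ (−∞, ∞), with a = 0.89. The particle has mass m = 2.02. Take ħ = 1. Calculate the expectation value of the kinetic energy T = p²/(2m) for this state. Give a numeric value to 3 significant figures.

T = −(ħ²/2m) d²/dx², so ⟨T⟩ = −(ħ²/2m) ∫ φ*·φ'' dx / ∫|φ|² dx; with m = 2.02.
Expand each integrand as polynomial × e^(−2ax²) and use ∫x^(2j)·e^(−2ax²) dx = (2j−1)!!/(4a)^j · √(π/(2a)), odd powers → 0; here √(π/(2a)) = 1.3285. Differentiate with the product rule, d/dx e^(−ax²) = −2ax·e^(−ax²).
State is unnormalized: ∫|φ|² dx = 0.37318, and ∫φ*·(−ħ²/2m · φ'') dx = 0.24663, so ⟨T⟩ = 0.24663 / 0.37318.
⟨T⟩ = 0.66089.

0.661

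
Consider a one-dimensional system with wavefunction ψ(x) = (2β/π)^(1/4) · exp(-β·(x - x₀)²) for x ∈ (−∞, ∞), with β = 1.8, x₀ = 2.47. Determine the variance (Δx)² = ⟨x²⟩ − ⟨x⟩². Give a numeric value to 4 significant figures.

0.1389

Compute ⟨x⟩ and ⟨x²⟩ separately, then (Δx)² = ⟨x²⟩ − ⟨x⟩².
Gaussian moments (u = x − x₀): ∫u^(2j)·e^(−2βu²) du = (2j−1)!!/(4β)^j · √(π/(2β)), odd powers integrate to 0; here √(π/(2β)) = 0.93417.
⟨x⟩ = 2.4700 and ⟨x²⟩ = 6.2398.
(Δx)² = 6.2398 − (2.4700)² = 0.13889.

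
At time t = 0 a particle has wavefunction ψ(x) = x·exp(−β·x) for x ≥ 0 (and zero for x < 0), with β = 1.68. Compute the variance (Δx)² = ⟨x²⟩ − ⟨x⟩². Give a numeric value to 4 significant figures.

0.2657

Compute ⟨x⟩ and ⟨x²⟩ separately, then (Δx)² = ⟨x²⟩ − ⟨x⟩².
Every integrand reduces to terms xʲ·e^(−2βx) on [0, ∞); use ∫₀^∞ xʲ·e^(−2βx) dx = j!/(2β)^(j+1).
Normalization: ∫|ψ|² dx = 0.052724.
⟨x⟩ = 0.89286 and ⟨x²⟩ = 1.0629.
(Δx)² = 1.0629 − (0.89286)² = 0.26573.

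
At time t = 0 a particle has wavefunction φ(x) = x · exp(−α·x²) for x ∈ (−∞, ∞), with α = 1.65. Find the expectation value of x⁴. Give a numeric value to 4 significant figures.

0.3444

⟨x⁴⟩ = ∫ x⁴·|φ|² dx / ∫|φ|² dx (integrals over the domain).
Expand each integrand as polynomial × e^(−2αx²) and use ∫x^(2j)·e^(−2αx²) dx = (2j−1)!!/(4α)^j · √(π/(2α)), odd powers → 0; here √(π/(2α)) = 0.97570.
State is unnormalized: ∫|φ|² dx = 0.14783, and ∫φ*·x⁴·φ dx = 0.050907, so ⟨x⁴⟩ = 0.050907 / 0.14783.
⟨x⁴⟩ = 0.34435.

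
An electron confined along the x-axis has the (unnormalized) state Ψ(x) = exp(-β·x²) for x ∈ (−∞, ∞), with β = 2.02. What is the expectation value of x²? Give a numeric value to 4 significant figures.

⟨x²⟩ = ∫ x²·|Ψ|² dx / ∫|Ψ|² dx (integrals over the domain).
Gaussian moments: ∫x^(2j)·e^(−2βx²) dx = (2j−1)!!/(4β)^j · √(π/(2β)), odd powers integrate to 0; here √(π/(2β)) = 0.88183.
State is unnormalized: ∫|Ψ|² dx = 0.88183, and ∫Ψ*·x²·Ψ dx = 0.10914, so ⟨x²⟩ = 0.10914 / 0.88183.
⟨x²⟩ = 0.12376.

0.1238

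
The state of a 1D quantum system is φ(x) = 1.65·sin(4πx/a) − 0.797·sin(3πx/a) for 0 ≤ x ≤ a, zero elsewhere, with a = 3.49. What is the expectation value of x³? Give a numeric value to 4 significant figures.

16.21

⟨x³⟩ = ∫ x³·|φ|² dx / ∫|φ|² dx (integrals over the domain).
On 0 ≤ x ≤ a (j ≠ l): ∫sin²(jπx/a) dx = a/2, ∫sin(jπx/a)·sin(lπx/a) dx = 0; diagonal moments ∫x·sin²(jπx/a) dx = a²/4, ∫x²·sin²(jπx/a) dx = a³·(1/6 − 1/(4j²π²)); cross terms ∫x·sin(jπx/a)·sin(lπx/a) dx = 0 for j + l even and −4jla²/(π²(j² − l²)²) for j + l odd, ∫x²·sin(jπx/a)·sin(lπx/a) dx = (−1)^(j+l)·4jla³/(π²(j² − l²)²); higher powers the same way via product-to-sum and parts.
State is unnormalized: ∫|φ|² dx = 5.8592, and ∫φ*·x³·φ dx = 94.977, so ⟨x³⟩ = 94.977 / 5.8592.
⟨x³⟩ = 16.210.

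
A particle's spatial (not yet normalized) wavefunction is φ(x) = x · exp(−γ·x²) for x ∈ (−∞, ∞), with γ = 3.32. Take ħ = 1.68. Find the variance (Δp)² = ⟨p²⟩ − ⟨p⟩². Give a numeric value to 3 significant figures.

28.1

Compute ⟨p⟩ and ⟨p²⟩ separately; (Δp)² = ⟨p²⟩ − ⟨p⟩².
Expand each integrand as polynomial × e^(−2γx²) and use ∫x^(2j)·e^(−2γx²) dx = (2j−1)!!/(4γ)^j · √(π/(2γ)), odd powers → 0; here √(π/(2γ)) = 0.68785. Differentiate with the product rule, d/dx e^(−γx²) = −2γx·e^(−γx²).
Normalization: ∫|φ|² dx = 0.051796.
⟨p⟩ = 0.0000 and ⟨p²⟩ = 28.111.
(Δp)² = 28.111 − (0.0000)² = 28.111.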